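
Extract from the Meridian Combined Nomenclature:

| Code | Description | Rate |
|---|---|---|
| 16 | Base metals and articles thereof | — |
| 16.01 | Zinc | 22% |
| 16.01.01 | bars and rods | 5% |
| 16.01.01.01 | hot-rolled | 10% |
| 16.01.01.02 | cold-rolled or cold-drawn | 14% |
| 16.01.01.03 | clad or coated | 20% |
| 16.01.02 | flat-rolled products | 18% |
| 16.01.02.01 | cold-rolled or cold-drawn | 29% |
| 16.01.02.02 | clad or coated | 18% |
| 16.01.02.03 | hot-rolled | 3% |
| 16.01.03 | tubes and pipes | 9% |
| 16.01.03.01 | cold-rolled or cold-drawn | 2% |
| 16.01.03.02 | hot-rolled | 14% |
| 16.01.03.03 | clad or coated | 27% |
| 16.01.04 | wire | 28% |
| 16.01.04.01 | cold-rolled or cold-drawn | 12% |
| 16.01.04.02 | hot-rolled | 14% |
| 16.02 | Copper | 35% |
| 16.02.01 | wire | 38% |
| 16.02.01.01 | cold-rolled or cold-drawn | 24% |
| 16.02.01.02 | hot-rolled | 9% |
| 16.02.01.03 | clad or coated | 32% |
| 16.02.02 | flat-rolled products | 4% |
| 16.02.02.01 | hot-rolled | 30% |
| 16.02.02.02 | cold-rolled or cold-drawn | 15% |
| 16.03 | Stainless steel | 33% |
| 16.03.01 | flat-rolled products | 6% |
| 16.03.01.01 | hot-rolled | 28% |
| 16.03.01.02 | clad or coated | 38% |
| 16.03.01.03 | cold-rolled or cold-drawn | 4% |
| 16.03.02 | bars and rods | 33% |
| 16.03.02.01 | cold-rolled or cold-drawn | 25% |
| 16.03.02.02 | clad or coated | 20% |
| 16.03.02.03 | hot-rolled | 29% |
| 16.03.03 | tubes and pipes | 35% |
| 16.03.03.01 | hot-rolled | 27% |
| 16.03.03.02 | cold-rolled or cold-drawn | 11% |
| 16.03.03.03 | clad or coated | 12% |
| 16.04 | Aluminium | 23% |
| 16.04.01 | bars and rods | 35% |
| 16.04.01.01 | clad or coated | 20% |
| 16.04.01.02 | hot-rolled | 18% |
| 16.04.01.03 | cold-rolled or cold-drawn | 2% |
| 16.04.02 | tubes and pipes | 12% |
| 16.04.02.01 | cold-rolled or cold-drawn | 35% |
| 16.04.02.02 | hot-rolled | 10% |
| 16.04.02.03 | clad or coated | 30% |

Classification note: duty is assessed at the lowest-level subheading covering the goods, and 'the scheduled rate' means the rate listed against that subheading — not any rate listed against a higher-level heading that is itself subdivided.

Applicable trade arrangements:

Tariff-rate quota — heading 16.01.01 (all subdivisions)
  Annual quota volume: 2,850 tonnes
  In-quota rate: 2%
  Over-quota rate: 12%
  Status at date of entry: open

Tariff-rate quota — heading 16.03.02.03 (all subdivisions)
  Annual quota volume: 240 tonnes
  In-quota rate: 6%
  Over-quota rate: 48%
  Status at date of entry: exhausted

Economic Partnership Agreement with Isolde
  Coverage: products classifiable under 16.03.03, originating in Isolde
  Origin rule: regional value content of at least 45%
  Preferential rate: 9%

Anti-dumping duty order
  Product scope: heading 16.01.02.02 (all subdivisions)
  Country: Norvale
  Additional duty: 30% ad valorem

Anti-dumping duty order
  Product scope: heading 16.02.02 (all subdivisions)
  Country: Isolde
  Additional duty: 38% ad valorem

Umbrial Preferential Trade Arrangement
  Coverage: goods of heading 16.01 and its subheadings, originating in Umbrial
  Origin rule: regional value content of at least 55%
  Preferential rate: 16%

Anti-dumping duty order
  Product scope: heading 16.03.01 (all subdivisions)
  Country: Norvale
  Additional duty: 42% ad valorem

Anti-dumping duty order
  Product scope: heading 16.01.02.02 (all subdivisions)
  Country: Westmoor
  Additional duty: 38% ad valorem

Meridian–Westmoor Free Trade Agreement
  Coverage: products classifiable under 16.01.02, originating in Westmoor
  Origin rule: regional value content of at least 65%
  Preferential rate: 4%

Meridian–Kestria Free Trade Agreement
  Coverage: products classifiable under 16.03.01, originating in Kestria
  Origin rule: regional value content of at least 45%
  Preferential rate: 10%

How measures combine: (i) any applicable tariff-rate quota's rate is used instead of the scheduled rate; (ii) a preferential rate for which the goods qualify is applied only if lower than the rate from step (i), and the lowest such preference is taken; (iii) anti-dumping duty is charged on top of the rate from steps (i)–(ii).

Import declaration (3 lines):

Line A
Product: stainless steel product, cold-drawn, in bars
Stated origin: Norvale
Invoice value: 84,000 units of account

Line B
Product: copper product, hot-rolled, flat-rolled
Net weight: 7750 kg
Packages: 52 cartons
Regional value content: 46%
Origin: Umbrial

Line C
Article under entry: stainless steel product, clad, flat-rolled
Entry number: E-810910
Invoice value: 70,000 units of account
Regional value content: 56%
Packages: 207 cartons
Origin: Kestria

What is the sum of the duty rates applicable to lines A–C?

65%

Line A: stainless steel → 16.03; in bars → 16.03.02; cold-drawn → 16.03.02.01. Scheduled 25%. No special measure applies. → 25%.
Line B: copper → 16.02; flat-rolled → 16.02.02; hot-rolled → 16.02.02.01. Scheduled 30%. Umbrial agreement on 16.01: 16.02.02.01 not covered. → 30%.
Line C: stainless steel → 16.03; flat-rolled → 16.03.01; clad → 16.03.01.02. Scheduled 38%. Kestria agreement on 16.03.01: RVC ≥ 45% → 10% available; preferential 10%. → 10%.
Sum: 25% + 30% + 10% = 65%.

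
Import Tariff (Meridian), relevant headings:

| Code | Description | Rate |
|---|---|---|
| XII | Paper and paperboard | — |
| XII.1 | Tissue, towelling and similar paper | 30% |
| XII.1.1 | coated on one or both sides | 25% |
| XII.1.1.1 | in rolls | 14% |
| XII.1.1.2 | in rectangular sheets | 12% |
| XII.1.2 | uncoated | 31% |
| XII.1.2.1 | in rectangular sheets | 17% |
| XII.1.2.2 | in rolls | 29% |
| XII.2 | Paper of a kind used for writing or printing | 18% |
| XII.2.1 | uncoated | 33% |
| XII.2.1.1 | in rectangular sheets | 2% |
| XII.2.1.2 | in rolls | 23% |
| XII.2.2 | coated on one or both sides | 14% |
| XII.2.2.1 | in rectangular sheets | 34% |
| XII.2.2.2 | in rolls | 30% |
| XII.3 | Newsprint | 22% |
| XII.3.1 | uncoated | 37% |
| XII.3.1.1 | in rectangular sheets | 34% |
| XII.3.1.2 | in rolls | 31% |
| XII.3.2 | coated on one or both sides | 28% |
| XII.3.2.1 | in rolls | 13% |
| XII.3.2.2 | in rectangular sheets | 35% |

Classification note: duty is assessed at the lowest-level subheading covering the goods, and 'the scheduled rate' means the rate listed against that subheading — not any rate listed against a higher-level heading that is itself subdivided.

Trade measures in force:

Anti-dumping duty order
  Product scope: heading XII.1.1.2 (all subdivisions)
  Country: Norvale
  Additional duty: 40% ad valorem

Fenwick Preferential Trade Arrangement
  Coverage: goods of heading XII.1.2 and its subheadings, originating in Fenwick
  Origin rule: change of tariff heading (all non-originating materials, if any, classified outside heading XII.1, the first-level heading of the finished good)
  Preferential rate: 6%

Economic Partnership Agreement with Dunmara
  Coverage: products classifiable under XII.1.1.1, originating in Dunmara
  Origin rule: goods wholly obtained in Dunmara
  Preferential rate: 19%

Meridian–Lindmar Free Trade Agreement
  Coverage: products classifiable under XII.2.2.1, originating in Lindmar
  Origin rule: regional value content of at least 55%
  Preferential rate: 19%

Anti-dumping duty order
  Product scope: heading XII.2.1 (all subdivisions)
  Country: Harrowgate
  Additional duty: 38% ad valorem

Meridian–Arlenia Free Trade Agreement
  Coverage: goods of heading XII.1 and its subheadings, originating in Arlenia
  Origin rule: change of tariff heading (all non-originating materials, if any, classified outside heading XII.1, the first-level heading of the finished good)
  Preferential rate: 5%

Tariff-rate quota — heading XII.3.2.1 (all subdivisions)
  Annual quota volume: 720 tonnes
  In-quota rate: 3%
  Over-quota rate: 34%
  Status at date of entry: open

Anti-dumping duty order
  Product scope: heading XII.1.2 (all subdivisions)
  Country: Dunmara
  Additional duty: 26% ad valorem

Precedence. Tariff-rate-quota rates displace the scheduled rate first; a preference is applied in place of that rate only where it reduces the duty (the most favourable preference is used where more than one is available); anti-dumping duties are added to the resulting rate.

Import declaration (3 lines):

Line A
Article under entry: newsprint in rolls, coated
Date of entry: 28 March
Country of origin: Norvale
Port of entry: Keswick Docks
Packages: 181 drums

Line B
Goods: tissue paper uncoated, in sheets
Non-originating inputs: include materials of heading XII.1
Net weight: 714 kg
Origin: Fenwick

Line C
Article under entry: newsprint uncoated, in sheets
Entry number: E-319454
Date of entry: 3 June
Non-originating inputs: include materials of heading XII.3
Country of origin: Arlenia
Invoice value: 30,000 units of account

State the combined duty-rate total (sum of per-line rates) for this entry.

54%

Line A: newsprint → XII.3; coated → XII.3.2; in rolls → XII.3.2.1. Scheduled 13%. quota on XII.3.2.1 open → in-quota 3%. → 3%.
Line B: tissue paper → XII.1; uncoated → XII.1.2; in sheets → XII.1.2.1. Scheduled 17%. Fenwick agreement on XII.1.2: CTH not met. → 17%.
Line C: newsprint → XII.3; uncoated → XII.3.1; in sheets → XII.3.1.1. Scheduled 34%. Arlenia agreement on XII.1: XII.3.1.1 not covered. → 34%.
Sum: 3% + 17% + 34% = 54%.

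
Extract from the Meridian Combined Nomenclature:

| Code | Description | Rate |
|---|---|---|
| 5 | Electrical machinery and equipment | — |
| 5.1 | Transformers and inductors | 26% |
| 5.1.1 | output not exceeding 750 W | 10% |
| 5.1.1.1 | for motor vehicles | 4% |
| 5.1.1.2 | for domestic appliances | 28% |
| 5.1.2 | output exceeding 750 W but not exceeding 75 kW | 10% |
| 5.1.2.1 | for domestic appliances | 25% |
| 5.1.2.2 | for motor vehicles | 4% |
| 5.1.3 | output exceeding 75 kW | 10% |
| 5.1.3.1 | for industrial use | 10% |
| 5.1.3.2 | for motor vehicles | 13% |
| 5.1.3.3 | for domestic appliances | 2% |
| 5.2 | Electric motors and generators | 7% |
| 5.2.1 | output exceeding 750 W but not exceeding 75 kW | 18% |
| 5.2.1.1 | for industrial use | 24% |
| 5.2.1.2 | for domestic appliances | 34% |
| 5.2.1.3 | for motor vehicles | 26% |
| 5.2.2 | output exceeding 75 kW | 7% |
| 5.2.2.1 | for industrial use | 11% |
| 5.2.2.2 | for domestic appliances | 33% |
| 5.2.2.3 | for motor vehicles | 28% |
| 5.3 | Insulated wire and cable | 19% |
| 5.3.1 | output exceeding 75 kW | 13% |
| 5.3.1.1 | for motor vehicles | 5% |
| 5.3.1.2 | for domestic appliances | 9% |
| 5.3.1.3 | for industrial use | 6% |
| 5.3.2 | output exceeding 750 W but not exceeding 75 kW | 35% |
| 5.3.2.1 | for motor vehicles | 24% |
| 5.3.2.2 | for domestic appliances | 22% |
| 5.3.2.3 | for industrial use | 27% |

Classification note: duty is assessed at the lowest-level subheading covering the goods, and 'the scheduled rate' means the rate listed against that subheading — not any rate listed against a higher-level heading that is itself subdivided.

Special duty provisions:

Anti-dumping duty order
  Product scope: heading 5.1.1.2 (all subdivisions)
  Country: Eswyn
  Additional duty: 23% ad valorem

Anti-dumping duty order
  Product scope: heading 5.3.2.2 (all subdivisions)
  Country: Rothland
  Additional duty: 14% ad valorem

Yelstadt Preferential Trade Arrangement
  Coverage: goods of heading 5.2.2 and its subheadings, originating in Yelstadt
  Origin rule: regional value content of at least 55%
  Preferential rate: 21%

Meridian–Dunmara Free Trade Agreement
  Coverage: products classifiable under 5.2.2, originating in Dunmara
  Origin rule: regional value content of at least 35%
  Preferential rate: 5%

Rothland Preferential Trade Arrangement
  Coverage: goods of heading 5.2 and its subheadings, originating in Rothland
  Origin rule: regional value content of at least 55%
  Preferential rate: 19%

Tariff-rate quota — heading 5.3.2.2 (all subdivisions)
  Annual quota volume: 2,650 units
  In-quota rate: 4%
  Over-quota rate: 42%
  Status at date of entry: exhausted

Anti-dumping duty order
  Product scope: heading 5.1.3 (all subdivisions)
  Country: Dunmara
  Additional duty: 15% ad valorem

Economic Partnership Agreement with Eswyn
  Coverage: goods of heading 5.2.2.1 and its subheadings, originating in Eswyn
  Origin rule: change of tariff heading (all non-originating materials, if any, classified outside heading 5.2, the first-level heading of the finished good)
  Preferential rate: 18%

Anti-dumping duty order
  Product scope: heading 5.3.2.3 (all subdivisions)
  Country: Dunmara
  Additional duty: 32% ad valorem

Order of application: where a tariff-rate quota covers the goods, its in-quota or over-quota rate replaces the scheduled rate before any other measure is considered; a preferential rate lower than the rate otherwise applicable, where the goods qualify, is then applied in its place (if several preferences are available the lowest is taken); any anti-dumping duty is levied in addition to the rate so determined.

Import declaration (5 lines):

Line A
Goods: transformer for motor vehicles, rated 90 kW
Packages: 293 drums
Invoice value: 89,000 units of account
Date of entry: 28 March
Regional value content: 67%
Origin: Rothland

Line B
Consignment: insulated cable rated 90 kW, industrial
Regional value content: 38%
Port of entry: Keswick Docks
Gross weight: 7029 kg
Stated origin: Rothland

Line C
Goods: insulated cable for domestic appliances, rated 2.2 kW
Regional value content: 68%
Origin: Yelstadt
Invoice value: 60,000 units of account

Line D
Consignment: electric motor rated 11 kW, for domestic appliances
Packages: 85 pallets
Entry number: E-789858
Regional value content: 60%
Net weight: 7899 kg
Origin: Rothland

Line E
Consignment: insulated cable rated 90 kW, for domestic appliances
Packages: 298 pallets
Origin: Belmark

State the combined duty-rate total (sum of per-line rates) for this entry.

Line A: transformer → 5.1; rated 90 kW → 5.1.3; for motor vehicles → 5.1.3.2. Scheduled 13%. Rothland agreement on 5.2: 5.1.3.2 not covered. → 13%.
Line B: insulated cable → 5.3; rated 90 kW → 5.3.1; industrial → 5.3.1.3. Scheduled 6%. Rothland agreement on 5.2: 5.3.1.3 not covered. → 6%.
Line C: insulated cable → 5.3; rated 2.2 kW → 5.3.2; for domestic appliances → 5.3.2.2. Scheduled 22%. quota on 5.3.2.2 exhausted → over-quota 42%; Yelstadt agreement on 5.2.2: 5.3.2.2 not covered. → 42%.
Line D: electric motor → 5.2; rated 11 kW → 5.2.1; for domestic appliances → 5.2.1.2. Scheduled 34%. Rothland agreement on 5.2: RVC ≥ 55% → 19% available; preferential 19%. → 19%.
Line E: insulated cable → 5.3; rated 90 kW → 5.3.1; for domestic appliances → 5.3.1.2. Scheduled 9%. No special measure applies. → 9%.
Sum: 13% + 6% + 42% + 19% + 9% = 89%.

89%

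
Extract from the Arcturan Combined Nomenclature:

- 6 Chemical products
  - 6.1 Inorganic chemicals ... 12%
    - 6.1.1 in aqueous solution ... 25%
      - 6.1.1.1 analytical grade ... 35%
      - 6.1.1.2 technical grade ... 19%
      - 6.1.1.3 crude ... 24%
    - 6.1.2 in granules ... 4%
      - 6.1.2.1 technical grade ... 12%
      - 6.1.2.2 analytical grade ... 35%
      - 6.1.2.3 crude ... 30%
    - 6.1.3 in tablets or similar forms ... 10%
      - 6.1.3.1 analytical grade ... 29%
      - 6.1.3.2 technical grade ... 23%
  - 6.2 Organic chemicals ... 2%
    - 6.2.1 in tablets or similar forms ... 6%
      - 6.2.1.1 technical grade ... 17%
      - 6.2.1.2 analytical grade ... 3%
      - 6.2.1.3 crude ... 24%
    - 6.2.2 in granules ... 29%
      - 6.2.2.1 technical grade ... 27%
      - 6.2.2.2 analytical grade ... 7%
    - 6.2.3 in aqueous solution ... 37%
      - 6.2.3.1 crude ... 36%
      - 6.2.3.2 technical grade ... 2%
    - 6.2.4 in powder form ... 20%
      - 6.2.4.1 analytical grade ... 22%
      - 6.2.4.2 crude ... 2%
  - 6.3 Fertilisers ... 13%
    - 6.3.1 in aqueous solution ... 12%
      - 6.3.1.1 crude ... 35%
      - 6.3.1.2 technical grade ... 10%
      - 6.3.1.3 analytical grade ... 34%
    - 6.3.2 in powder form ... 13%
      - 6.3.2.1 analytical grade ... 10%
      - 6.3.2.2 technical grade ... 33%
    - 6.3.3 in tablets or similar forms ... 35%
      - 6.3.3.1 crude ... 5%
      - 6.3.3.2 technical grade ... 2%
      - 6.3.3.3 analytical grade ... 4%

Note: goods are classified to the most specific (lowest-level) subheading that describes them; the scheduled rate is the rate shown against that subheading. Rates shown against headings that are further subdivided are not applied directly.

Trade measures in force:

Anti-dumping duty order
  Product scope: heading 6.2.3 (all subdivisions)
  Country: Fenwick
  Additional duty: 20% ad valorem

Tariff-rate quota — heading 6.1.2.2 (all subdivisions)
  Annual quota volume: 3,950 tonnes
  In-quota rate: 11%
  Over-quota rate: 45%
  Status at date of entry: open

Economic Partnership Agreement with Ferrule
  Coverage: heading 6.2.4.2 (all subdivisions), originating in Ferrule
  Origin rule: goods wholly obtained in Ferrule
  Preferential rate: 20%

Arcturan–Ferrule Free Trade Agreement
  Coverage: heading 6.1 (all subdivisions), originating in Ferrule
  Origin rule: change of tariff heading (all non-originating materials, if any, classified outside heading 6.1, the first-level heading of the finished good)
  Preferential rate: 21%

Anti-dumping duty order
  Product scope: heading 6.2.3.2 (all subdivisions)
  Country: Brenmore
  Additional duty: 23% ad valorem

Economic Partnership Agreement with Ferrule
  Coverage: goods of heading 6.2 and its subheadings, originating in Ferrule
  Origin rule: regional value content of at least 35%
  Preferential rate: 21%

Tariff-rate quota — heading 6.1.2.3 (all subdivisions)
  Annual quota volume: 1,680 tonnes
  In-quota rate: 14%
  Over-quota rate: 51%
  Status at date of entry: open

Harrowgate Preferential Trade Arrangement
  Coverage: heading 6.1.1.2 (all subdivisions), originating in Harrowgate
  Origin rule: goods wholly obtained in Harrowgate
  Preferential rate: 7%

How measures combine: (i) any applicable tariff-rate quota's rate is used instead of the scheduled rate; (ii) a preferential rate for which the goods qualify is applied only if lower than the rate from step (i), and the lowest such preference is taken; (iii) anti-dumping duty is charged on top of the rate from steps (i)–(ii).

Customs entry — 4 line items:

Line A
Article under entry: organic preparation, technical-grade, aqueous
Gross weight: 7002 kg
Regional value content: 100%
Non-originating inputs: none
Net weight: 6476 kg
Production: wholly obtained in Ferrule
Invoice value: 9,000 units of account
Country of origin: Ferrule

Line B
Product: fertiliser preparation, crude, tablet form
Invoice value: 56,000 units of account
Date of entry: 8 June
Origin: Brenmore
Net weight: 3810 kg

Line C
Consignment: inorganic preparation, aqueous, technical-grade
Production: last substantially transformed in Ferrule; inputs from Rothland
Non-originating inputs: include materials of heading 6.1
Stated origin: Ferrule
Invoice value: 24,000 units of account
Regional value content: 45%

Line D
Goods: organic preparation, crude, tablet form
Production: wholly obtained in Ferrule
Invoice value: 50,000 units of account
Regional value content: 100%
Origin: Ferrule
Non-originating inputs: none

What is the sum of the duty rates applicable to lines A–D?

Line A: organic → 6.2; aqueous → 6.2.3; technical-grade → 6.2.3.2. Scheduled 2%. Ferrule agreement on 6.2.4.2: 6.2.3.2 not covered; Ferrule agreement on 6.1: 6.2.3.2 not covered; Ferrule agreement on 6.2: RVC ≥ 35% → 21% available; preference 21% not lower than 2% → no reduction. → 2%.
Line B: fertiliser → 6.3; tablet form → 6.3.3; crude → 6.3.3.1. Scheduled 5%. No special measure applies. → 5%.
Line C: inorganic → 6.1; aqueous → 6.1.1; technical-grade → 6.1.1.2. Scheduled 19%. Ferrule agreement on 6.2.4.2: 6.1.1.2 not covered; Ferrule agreement on 6.1: CTH not met; Ferrule agreement on 6.2: 6.1.1.2 not covered. → 19%.
Line D: organic → 6.2; tablet form → 6.2.1; crude → 6.2.1.3. Scheduled 24%. Ferrule agreement on 6.2.4.2: 6.2.1.3 not covered; Ferrule agreement on 6.1: 6.2.1.3 not covered; Ferrule agreement on 6.2: RVC ≥ 35% → 21% available; preferential 21%. → 21%.
Sum: 2% + 5% + 19% + 21% = 47%.

47%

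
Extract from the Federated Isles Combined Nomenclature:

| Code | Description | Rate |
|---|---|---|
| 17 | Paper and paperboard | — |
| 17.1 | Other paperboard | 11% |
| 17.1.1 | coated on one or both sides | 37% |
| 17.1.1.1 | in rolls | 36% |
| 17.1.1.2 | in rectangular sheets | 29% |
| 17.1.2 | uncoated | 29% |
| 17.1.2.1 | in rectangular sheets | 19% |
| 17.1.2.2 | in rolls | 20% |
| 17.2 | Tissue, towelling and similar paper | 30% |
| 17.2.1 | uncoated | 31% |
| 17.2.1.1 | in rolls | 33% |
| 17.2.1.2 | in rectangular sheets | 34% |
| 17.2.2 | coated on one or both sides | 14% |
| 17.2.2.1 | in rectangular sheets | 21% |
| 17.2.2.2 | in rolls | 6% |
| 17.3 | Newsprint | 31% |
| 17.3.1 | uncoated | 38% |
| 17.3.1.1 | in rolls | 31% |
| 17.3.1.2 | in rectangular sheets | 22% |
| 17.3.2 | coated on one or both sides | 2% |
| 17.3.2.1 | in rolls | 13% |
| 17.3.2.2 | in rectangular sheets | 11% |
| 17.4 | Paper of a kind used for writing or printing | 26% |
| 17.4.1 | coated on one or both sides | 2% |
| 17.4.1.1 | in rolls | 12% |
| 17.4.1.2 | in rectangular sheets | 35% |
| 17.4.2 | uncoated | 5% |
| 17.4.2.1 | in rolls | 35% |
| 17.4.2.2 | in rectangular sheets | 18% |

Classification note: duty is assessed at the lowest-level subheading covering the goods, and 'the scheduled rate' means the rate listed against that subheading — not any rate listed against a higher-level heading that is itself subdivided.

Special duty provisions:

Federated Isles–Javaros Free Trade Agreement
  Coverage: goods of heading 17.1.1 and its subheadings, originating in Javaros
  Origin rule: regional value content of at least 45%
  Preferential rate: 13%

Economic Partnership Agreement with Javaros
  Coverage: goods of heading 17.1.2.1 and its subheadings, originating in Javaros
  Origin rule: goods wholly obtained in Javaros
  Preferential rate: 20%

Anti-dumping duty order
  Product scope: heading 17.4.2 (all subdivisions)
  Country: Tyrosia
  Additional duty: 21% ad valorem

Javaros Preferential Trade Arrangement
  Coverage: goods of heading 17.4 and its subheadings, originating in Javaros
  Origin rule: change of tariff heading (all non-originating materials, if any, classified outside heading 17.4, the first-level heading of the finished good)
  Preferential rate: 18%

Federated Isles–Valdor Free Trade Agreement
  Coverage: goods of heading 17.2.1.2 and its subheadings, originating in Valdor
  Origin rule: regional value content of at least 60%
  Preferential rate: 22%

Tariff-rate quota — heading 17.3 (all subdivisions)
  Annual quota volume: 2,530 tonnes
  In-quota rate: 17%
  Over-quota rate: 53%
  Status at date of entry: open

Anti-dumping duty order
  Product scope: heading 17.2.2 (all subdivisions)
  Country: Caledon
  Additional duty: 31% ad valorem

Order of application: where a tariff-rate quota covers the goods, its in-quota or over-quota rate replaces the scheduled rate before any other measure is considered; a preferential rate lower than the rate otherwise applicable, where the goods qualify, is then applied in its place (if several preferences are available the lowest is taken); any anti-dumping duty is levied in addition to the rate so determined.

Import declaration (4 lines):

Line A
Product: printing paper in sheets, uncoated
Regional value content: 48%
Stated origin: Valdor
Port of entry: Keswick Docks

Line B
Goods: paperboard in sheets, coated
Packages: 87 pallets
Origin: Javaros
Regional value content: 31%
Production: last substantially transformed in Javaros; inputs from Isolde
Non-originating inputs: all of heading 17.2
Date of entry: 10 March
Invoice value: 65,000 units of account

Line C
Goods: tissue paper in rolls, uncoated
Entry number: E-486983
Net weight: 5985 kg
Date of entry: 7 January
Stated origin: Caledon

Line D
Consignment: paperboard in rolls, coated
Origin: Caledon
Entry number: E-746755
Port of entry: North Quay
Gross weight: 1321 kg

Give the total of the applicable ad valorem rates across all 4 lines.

116%

Line A: printing paper → 17.4; uncoated → 17.4.2; in sheets → 17.4.2.2. Scheduled 18%. Valdor agreement on 17.2.1.2: 17.4.2.2 not covered. → 18%.
Line B: paperboard → 17.1; coated → 17.1.1; in sheets → 17.1.1.2. Scheduled 29%. Javaros agreement on 17.1.1: RVC < 45%; Javaros agreement on 17.1.2.1: 17.1.1.2 not covered; Javaros agreement on 17.4: 17.1.1.2 not covered. → 29%.
Line C: tissue paper → 17.2; uncoated → 17.2.1; in rolls → 17.2.1.1. Scheduled 33%. No special measure applies. → 33%.
Line D: paperboard → 17.1; coated → 17.1.1; in rolls → 17.1.1.1. Scheduled 36%. No special measure applies. → 36%.
Sum: 18% + 29% + 33% + 36% = 116%.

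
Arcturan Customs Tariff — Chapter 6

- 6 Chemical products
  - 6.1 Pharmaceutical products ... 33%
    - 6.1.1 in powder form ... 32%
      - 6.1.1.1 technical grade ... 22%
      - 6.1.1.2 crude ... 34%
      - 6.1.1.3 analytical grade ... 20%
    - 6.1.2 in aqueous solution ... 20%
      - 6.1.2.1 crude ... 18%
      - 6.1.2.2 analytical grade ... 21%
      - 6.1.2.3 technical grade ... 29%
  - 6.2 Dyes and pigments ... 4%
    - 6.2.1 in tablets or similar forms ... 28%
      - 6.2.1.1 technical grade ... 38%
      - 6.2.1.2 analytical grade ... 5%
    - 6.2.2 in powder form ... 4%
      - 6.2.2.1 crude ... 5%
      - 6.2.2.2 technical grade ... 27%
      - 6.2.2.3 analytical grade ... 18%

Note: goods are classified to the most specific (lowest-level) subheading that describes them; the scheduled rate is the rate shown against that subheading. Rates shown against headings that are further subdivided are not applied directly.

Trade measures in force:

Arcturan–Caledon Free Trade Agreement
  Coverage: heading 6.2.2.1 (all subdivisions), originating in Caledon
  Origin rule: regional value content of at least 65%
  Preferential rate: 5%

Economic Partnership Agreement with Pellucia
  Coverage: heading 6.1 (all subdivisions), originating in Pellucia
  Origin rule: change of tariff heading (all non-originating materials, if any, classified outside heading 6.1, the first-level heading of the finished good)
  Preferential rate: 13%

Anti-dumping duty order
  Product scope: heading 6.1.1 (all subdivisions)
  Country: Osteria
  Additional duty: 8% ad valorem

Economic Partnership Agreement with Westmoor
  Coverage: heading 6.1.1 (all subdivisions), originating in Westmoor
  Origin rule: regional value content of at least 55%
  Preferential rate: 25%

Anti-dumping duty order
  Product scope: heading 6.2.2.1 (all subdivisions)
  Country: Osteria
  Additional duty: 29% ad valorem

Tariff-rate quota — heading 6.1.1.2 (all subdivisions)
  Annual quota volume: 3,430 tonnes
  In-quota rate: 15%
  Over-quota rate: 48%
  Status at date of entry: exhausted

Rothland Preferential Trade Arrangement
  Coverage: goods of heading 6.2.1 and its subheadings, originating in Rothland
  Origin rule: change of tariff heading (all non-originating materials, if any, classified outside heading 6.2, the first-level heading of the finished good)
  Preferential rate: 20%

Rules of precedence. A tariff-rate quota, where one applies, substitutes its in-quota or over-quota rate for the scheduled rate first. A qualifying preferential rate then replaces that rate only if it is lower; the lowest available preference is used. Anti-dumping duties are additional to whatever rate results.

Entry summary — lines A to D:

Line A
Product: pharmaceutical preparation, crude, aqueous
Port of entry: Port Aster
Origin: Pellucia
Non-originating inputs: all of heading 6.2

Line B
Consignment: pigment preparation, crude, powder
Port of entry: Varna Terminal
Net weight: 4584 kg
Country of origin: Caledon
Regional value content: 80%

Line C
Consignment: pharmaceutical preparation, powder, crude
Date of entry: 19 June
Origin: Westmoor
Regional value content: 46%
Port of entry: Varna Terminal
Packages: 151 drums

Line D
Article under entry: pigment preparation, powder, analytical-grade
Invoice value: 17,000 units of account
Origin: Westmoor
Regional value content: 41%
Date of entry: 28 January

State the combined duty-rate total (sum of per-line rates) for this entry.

Line A: pharmaceutical → 6.1; aqueous → 6.1.2; crude → 6.1.2.1. Scheduled 18%. Pellucia agreement on 6.1: CTH met → 13% available; preferential 13%. → 13%.
Line B: pigment → 6.2; powder → 6.2.2; crude → 6.2.2.1. Scheduled 5%. Caledon agreement on 6.2.2.1: RVC ≥ 65% → 5% available; preference 5% not lower than 5% → no reduction. → 5%.
Line C: pharmaceutical → 6.1; powder → 6.1.1; crude → 6.1.1.2. Scheduled 34%. quota on 6.1.1.2 exhausted → over-quota 48%; Westmoor agreement on 6.1.1: RVC < 55%. → 48%.
Line D: pigment → 6.2; powder → 6.2.2; analytical-grade → 6.2.2.3. Scheduled 18%. Westmoor agreement on 6.1.1: 6.2.2.3 not covered. → 18%.
Sum: 13% + 5% + 48% + 18% = 84%.

84%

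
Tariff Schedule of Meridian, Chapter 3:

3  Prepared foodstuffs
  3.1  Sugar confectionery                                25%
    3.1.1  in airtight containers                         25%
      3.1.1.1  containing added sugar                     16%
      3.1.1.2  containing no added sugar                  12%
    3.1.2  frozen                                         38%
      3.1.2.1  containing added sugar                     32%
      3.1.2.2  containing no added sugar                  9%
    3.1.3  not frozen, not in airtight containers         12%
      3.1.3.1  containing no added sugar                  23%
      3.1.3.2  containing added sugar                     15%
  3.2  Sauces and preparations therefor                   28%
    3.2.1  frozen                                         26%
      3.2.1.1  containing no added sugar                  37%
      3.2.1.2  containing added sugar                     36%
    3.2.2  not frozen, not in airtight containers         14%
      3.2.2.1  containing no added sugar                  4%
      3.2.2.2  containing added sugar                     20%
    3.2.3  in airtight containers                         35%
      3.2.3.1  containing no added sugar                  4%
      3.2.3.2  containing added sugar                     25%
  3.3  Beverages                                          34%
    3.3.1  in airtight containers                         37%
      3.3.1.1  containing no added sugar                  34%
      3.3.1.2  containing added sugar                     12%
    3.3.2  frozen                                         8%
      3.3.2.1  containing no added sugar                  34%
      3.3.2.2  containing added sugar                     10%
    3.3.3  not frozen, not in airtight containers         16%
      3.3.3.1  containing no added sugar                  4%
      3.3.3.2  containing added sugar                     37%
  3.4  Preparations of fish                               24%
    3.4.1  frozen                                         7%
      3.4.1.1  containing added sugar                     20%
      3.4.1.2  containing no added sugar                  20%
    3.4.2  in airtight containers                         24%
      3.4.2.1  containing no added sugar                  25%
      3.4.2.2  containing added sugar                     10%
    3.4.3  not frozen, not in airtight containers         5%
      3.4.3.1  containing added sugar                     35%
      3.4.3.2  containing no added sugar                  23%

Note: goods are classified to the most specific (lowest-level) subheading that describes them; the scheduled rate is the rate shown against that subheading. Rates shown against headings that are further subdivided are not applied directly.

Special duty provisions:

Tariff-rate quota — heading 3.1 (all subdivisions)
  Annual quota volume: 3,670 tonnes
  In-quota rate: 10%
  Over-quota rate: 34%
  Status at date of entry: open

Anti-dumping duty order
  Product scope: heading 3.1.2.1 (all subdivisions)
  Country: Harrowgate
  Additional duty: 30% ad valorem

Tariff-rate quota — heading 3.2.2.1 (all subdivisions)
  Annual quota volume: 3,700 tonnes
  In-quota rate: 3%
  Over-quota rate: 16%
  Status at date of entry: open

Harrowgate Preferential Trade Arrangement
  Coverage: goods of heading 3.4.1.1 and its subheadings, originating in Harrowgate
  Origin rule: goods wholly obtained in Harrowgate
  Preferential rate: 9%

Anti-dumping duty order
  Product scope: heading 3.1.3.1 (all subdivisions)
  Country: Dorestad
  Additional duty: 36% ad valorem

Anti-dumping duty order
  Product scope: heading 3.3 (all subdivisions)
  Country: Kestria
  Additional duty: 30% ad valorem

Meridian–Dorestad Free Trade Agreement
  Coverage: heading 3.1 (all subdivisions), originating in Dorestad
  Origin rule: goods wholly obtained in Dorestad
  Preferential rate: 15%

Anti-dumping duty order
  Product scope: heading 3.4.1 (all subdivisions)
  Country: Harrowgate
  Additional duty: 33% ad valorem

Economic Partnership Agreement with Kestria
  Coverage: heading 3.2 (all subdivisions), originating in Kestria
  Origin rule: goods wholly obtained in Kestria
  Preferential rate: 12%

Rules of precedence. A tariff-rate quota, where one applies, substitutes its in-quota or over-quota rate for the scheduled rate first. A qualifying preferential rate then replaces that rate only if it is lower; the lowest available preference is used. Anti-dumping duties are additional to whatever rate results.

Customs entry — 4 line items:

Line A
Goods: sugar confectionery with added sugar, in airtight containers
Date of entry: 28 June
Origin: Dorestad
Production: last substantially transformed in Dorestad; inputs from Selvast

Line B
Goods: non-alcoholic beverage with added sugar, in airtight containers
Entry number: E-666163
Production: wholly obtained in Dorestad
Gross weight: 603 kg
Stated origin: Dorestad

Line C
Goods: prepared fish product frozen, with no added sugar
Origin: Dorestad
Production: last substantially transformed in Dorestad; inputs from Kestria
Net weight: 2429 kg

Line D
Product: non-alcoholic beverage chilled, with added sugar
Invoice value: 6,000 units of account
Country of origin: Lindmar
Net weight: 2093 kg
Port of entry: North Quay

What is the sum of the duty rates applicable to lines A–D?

79%

Line A: sugar confectionery → 3.1; in airtight containers → 3.1.1; with added sugar → 3.1.1.1. Scheduled 16%. quota on 3.1 open → in-quota 10%; Dorestad agreement on 3.1: not wholly obtained. → 10%.
Line B: non-alcoholic beverage → 3.3; in airtight containers → 3.3.1; with added sugar → 3.3.1.2. Scheduled 12%. Dorestad agreement on 3.1: 3.3.1.2 not covered. → 12%.
Line C: prepared fish product → 3.4; frozen → 3.4.1; with no added sugar → 3.4.1.2. Scheduled 20%. Dorestad agreement on 3.1: 3.4.1.2 not covered. → 20%.
Line D: non-alcoholic beverage → 3.3; chilled → 3.3.3; with added sugar → 3.3.3.2. Scheduled 37%. No special measure applies. → 37%.
Sum: 10% + 12% + 20% + 37% = 79%.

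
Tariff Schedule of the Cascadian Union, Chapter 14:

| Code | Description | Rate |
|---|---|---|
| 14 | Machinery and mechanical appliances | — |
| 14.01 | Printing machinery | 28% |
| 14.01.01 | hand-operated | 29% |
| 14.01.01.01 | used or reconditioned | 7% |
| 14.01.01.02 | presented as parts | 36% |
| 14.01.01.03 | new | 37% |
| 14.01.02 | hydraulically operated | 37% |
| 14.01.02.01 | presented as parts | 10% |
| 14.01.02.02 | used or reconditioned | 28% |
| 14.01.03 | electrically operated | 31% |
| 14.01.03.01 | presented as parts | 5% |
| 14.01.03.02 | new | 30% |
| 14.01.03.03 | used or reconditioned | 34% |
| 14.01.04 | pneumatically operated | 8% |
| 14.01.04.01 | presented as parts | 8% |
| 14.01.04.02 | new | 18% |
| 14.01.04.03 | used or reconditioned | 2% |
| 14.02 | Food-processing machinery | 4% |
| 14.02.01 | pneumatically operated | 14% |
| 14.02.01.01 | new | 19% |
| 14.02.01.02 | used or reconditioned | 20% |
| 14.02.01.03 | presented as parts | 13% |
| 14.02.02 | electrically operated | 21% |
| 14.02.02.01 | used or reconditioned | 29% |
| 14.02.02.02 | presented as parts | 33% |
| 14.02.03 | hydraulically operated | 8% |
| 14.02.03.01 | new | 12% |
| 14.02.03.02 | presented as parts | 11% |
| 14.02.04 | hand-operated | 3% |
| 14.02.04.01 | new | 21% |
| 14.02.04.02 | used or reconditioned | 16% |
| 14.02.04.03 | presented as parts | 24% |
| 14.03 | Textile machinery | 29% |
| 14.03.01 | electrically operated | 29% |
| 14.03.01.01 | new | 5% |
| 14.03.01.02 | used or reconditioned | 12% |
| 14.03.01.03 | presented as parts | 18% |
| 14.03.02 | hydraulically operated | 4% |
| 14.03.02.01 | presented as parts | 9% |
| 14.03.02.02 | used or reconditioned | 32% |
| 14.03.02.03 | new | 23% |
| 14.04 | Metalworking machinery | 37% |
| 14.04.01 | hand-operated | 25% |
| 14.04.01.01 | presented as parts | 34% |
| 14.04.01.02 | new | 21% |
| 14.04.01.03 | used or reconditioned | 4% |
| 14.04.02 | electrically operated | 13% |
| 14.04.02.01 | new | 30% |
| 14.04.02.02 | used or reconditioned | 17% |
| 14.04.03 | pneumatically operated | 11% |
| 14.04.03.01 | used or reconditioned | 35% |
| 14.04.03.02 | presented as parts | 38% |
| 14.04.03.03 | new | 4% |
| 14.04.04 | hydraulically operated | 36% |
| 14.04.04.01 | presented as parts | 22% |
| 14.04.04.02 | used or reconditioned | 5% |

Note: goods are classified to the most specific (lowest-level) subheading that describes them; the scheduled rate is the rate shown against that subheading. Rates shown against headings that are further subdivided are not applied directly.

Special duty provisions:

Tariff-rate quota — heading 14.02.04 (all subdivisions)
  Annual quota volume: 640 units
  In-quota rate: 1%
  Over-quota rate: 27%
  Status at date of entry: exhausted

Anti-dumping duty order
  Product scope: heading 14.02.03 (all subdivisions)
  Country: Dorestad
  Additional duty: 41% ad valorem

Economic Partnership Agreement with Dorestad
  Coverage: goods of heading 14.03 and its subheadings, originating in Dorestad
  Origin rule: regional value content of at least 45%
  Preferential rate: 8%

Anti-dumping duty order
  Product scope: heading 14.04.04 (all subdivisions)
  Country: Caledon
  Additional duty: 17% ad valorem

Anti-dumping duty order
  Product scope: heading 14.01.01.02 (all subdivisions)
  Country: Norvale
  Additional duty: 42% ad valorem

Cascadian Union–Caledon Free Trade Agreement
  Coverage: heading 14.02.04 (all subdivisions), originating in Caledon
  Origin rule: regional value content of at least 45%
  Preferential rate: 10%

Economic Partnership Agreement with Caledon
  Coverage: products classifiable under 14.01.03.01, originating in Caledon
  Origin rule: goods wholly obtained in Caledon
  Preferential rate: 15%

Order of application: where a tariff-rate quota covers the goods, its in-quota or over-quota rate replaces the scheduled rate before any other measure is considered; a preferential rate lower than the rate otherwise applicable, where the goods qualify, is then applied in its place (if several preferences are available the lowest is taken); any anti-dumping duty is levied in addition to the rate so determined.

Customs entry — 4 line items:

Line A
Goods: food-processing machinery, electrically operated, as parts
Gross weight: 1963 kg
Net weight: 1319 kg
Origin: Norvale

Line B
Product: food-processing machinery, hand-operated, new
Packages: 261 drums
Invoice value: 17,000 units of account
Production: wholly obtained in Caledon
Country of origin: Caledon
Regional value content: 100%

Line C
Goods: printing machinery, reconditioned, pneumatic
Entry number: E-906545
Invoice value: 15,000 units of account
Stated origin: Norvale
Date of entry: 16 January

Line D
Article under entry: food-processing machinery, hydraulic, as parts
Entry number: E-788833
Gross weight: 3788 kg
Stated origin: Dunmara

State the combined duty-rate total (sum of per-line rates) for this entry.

56%

Line A: food-processing → 14.02; electrically operated → 14.02.02; as parts → 14.02.02.02. Scheduled 33%. No special measure applies. → 33%.
Line B: food-processing → 14.02; hand-operated → 14.02.04; new → 14.02.04.01. Scheduled 21%. quota on 14.02.04 exhausted → over-quota 27%; Caledon agreement on 14.02.04: RVC ≥ 45% → 10% available; Caledon agreement on 14.01.03.01: 14.02.04.01 not covered; preferential 10%. → 10%.
Line C: printing → 14.01; pneumatic → 14.01.04; reconditioned → 14.01.04.03. Scheduled 2%. No special measure applies. → 2%.
Line D: food-processing → 14.02; hydraulic → 14.02.03; as parts → 14.02.03.02. Scheduled 11%. No special measure applies. → 11%.
Sum: 33% + 10% + 2% + 11% = 56%.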